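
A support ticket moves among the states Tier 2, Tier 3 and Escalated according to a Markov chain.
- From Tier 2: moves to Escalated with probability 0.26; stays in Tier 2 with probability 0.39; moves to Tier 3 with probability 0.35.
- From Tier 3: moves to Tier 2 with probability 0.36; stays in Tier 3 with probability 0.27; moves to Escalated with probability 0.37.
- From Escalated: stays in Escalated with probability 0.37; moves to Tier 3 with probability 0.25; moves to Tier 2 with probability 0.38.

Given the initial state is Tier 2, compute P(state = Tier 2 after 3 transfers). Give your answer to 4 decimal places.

0.3778

Propagate the distribution vector 3 transfers from Tier 2.
After 0 transfers: (1.0000, 0.0000, 0.0000)
After 1 transfer: (0.3900, 0.3500, 0.2600)
After 2 transfers: (0.3769, 0.2960, 0.3271)
After 3 transfers: (0.3778, 0.2936, 0.3285)
P(in Tier 2 after 3 transfers) = 0.3778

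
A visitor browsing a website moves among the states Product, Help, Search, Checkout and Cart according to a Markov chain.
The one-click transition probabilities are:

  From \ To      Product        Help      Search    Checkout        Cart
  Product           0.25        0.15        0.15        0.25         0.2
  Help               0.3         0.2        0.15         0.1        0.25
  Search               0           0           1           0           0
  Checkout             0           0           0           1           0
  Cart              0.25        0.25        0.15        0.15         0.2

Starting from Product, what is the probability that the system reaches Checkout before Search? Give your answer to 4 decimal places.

0.5740

Let h(s) be the probability of absorption at Checkout starting from transient state s. Then h(Checkout) = 1 and h(Search) = 0. By first-step analysis:
h(Product) = 0.25·h(Product) + 0.15·h(Help) + 0.15·0 + 0.25·1 + 0.2·h(Cart)
h(Help) = 0.3·h(Product) + 0.2·h(Help) + 0.15·0 + 0.1·1 + 0.25·h(Cart)
h(Cart) = 0.25·h(Product) + 0.25·h(Help) + 0.15·0 + 0.15·1 + 0.2·h(Cart)
Solving: h(Product) = 0.5740, h(Help) = 0.5041, h(Cart) = 0.5244.
Starting from Product, the probability is 0.5740.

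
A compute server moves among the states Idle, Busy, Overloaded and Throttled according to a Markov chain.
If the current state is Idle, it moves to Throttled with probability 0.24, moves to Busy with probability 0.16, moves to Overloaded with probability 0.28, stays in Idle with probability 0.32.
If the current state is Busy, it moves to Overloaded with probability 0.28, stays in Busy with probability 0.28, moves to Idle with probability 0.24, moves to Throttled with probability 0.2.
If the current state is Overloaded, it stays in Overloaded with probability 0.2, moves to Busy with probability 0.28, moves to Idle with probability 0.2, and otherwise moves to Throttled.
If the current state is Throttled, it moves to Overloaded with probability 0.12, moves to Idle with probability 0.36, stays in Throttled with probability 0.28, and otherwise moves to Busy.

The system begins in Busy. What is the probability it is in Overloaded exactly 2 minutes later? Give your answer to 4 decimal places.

Propagate the distribution vector 2 minutes from Busy.
After 0 minutes: (0.0000, 1.0000, 0.0000, 0.0000)
After 1 minute: (0.2400, 0.2800, 0.2800, 0.2000)
After 2 minutes: (0.2720, 0.2432, 0.2256, 0.2592)
P(in Overloaded after 2 minutes) = 0.2256

0.2256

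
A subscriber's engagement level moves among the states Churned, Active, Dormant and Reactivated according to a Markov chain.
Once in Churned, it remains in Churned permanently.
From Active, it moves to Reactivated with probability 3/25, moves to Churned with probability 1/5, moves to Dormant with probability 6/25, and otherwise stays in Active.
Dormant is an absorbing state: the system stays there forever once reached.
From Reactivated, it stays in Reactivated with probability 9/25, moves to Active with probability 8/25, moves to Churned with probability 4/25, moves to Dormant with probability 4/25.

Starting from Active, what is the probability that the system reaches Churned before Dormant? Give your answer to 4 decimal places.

Let h(s) be the probability of absorption at Churned starting from transient state s. Then h(Churned) = 1 and h(Dormant) = 0. By first-step analysis:
h(Active) = 0.2·1 + 0.44·h(Active) + 0.24·0 + 0.12·h(Reactivated)
h(Reactivated) = 0.16·1 + 0.32·h(Active) + 0.16·0 + 0.36·h(Reactivated)
Solving: h(Active) = 0.4600, h(Reactivated) = 0.4800.
Starting from Active, the probability is 0.4600.

0.4600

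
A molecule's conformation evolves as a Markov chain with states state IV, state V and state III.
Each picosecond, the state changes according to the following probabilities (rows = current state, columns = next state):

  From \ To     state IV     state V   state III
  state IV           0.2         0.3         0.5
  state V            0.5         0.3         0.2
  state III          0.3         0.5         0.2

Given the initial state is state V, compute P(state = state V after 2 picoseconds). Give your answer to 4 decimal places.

Sum over the intermediate state after 1 picosecond:
P = P(state V→state IV)·P(state IV→state V) + P(state V→state V)·P(state V→state V) + P(state V→state III)·P(state III→state V)
  = 0.5×0.3 + 0.3×0.3 + 0.2×0.5
  = 0.1500 + 0.0900 + 0.1000 = 0.3400

0.3400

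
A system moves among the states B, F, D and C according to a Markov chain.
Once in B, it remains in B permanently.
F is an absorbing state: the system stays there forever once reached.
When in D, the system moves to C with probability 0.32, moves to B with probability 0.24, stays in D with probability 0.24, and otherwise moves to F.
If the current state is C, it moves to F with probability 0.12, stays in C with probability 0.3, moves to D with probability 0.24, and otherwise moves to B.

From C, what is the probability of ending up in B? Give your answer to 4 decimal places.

0.6942

Let h(s) be the probability of absorption at B starting from transient state s. Then h(B) = 1 and h(F) = 0. By first-step analysis:
h(D) = 0.24·1 + 0.2·0 + 0.24·h(D) + 0.32·h(C)
h(C) = 0.34·1 + 0.12·0 + 0.24·h(D) + 0.3·h(C)
Solving: h(D) = 0.6081, h(C) = 0.6942.
Starting from C, the probability is 0.6942.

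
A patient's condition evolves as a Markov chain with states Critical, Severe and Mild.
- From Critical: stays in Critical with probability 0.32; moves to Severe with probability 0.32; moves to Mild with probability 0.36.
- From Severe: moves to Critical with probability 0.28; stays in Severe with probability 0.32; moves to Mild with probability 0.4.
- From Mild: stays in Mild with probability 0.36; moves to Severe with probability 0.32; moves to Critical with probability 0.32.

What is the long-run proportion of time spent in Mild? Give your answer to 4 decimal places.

Let the stationary distribution be π with π = πP and π_1 + π_2 + π_3 = 1.
π_1 = 0.32·π_1 + 0.28·π_2 + 0.32·π_3
π_2 = 0.32·π_1 + 0.32·π_2 + 0.32·π_3
Solving with the normalization constraint gives π = (0.3072, 0.3200, 0.3728).
So the stationary probability of Mild is 0.3728.

0.3728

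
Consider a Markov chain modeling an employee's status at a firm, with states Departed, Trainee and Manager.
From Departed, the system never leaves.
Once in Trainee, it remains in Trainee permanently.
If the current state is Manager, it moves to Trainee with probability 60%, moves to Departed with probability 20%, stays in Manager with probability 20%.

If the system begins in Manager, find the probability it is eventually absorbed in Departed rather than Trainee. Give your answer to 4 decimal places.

Let h(s) be the probability of absorption at Departed starting from transient state s. Then h(Departed) = 1 and h(Trainee) = 0. By first-step analysis:
h(Manager) = 0.2·1 + 0.6·0 + 0.2·h(Manager)
Solving: h(Manager) = 0.2500.
Starting from Manager, the probability is 0.2500.

0.2500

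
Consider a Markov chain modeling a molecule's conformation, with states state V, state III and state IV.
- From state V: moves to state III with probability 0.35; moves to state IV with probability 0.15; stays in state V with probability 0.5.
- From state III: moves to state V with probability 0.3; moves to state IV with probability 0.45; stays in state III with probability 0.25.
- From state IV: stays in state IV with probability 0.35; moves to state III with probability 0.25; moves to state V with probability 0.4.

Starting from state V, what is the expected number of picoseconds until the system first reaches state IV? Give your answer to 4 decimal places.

4.0741

Let t(s) be the expected number of picoseconds to first reach state IV from state s, with t(state IV) = 0. Conditioning on the first picosecond:
t(state V) = 1 + 0.5·t(state V) + 0.35·t(state III)
t(state III) = 1 + 0.3·t(state V) + 0.25·t(state III)
Solving: t(state V) = 4.0741, t(state III) = 2.9630.
Expected picoseconds from state V to state IV: 4.0741.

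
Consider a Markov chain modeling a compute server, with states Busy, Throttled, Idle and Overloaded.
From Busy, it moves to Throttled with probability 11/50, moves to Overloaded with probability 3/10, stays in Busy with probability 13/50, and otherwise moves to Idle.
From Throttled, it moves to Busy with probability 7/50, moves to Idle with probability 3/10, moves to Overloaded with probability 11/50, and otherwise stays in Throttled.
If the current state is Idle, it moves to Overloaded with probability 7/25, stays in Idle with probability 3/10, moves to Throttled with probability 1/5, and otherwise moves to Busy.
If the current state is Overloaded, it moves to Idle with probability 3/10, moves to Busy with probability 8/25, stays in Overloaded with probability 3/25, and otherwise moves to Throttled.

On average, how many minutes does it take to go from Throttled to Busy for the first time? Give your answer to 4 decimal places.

Let t(s) be the expected number of minutes to first reach Busy from state s, with t(Busy) = 0. Conditioning on the first minute:
t(Throttled) = 1 + 0.34·t(Throttled) + 0.3·t(Idle) + 0.22·t(Overloaded)
t(Idle) = 1 + 0.2·t(Throttled) + 0.3·t(Idle) + 0.28·t(Overloaded)
t(Overloaded) = 1 + 0.26·t(Throttled) + 0.3·t(Idle) + 0.12·t(Overloaded)
Solving: t(Throttled) = 4.9274, t(Idle) = 4.4849, t(Overloaded) = 4.1211.
Expected minutes from Throttled to Busy: 4.9274.

4.9274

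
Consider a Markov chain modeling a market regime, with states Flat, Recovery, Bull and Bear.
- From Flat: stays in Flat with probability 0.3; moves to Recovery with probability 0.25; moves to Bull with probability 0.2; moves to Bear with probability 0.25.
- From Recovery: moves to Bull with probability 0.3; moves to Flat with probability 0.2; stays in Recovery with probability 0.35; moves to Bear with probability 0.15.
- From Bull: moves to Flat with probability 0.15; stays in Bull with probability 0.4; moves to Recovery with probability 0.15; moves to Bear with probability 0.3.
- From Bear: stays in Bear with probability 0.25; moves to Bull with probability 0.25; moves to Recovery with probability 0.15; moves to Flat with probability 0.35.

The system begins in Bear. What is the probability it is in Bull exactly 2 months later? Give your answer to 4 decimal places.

Propagate the distribution vector 2 months from Bear.
After 0 months: (0.0000, 0.0000, 0.0000, 1.0000)
After 1 month: (0.3500, 0.1500, 0.2500, 0.2500)
After 2 months: (0.2600, 0.2150, 0.2775, 0.2475)
P(in Bull after 2 months) = 0.2775

0.2775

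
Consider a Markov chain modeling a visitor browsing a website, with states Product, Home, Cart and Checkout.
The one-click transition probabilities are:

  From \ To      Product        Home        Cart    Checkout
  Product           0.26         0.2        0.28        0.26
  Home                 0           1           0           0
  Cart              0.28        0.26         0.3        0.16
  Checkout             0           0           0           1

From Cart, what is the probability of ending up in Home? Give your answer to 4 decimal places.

Let h(s) be the probability of absorption at Home starting from transient state s. Then h(Home) = 1 and h(Checkout) = 0. By first-step analysis:
h(Product) = 0.26·h(Product) + 0.2·1 + 0.28·h(Cart) + 0.26·0
h(Cart) = 0.28·h(Product) + 0.26·1 + 0.3·h(Cart) + 0.16·0
Solving: h(Product) = 0.4841, h(Cart) = 0.5651.
Starting from Cart, the probability is 0.5651.

0.5651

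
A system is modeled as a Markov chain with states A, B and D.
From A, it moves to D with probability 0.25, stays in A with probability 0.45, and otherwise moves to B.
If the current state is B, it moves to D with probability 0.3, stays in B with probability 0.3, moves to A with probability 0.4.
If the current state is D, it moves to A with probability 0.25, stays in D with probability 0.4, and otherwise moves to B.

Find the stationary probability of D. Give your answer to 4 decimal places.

Let the stationary distribution be π with π = πP and π_1 + π_2 + π_3 = 1.
π_1 = 0.45·π_1 + 0.4·π_2 + 0.25·π_3
π_2 = 0.3·π_1 + 0.3·π_2 + 0.35·π_3
Solving with the normalization constraint gives π = (0.3717, 0.3156, 0.3127).
So the stationary probability of D is 0.3127.

0.3127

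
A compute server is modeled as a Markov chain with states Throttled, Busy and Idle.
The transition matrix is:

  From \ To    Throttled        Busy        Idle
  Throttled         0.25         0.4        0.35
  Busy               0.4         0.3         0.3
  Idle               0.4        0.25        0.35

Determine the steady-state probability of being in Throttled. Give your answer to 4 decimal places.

Let the stationary distribution be π with π = πP and π_1 + π_2 + π_3 = 1.
π_1 = 0.25·π_1 + 0.4·π_2 + 0.4·π_3
π_2 = 0.4·π_1 + 0.3·π_2 + 0.25·π_3
Solving with the normalization constraint gives π = (0.3478, 0.3181, 0.3341).
So the stationary probability of Throttled is 0.3478.

0.3478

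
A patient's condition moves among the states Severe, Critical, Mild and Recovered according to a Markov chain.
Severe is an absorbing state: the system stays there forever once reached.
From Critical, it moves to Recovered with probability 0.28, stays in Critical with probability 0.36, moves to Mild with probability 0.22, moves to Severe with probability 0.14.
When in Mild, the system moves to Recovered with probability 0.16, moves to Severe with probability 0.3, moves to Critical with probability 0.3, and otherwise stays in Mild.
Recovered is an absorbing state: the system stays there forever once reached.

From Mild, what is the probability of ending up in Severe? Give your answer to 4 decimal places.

Let h(s) be the probability of absorption at Severe starting from transient state s. Then h(Severe) = 1 and h(Recovered) = 0. By first-step analysis:
h(Critical) = 0.14·1 + 0.36·h(Critical) + 0.22·h(Mild) + 0.28·0
h(Mild) = 0.3·1 + 0.3·h(Critical) + 0.24·h(Mild) + 0.16·0
Solving: h(Critical) = 0.4101, h(Mild) = 0.5566.
Starting from Mild, the probability is 0.5566.

0.5566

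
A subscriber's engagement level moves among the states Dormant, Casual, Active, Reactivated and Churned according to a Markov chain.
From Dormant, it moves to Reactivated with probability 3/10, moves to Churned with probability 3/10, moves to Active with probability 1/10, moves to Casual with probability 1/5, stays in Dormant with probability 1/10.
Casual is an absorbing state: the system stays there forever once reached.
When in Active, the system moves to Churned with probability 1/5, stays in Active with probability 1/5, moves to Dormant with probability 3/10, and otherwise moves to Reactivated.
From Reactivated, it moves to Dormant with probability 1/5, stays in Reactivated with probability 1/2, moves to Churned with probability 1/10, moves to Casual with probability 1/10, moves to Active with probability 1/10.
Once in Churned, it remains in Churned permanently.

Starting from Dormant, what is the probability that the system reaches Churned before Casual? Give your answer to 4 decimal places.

Let h(s) be the probability of absorption at Churned starting from transient state s. Then h(Churned) = 1 and h(Casual) = 0. By first-step analysis:
h(Dormant) = 0.1·h(Dormant) + 0.2·0 + 0.1·h(Active) + 0.3·h(Reactivated) + 0.3·1
h(Active) = 0.3·h(Dormant) + 0.2·h(Active) + 0.3·h(Reactivated) + 0.2·1
h(Reactivated) = 0.2·h(Dormant) + 0.1·0 + 0.1·h(Active) + 0.5·h(Reactivated) + 0.1·1
Solving: h(Dormant) = 0.6039, h(Active) = 0.6941, h(Reactivated) = 0.5804.
Starting from Dormant, the probability is 0.6039.

0.6039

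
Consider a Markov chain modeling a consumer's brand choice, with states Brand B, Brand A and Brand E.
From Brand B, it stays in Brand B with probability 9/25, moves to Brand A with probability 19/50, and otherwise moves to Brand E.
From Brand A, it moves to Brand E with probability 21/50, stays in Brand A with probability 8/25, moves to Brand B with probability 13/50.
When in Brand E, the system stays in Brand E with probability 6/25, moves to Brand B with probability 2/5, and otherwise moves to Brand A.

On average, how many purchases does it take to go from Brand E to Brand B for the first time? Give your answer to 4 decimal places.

2.8446

Let t(s) be the expected number of purchases to first reach Brand B from state s, with t(Brand B) = 0. Conditioning on the first purchase:
t(Brand A) = 1 + 0.32·t(Brand A) + 0.42·t(Brand E)
t(Brand E) = 1 + 0.36·t(Brand A) + 0.24·t(Brand E)
Solving: t(Brand A) = 3.2276, t(Brand E) = 2.8446.
Expected purchases from Brand E to Brand B: 2.8446.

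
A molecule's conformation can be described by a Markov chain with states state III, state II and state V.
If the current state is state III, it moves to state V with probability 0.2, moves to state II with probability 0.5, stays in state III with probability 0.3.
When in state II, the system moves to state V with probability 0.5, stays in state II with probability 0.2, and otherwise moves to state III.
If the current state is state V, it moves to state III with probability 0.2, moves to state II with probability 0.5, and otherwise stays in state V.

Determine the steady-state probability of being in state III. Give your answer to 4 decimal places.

Let the stationary distribution be π with π = πP and π_1 + π_2 + π_3 = 1.
π_1 = 0.3·π_1 + 0.3·π_2 + 0.2·π_3
π_2 = 0.5·π_1 + 0.2·π_2 + 0.5·π_3
Solving with the normalization constraint gives π = (0.2650, 0.3846, 0.3504).
So the stationary probability of state III is 0.2650.

0.2650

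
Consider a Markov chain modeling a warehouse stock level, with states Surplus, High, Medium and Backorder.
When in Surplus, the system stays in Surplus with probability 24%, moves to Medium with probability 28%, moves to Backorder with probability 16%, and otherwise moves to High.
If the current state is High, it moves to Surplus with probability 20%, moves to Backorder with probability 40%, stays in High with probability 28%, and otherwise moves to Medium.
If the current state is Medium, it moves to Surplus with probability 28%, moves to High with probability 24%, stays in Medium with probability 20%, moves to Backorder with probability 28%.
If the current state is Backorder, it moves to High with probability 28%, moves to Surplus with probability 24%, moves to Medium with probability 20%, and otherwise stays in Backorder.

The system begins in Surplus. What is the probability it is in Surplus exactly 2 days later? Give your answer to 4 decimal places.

0.2384

Propagate the distribution vector 2 days from Surplus.
After 0 days: (1.0000, 0.0000, 0.0000, 0.0000)
After 1 day: (0.2400, 0.3200, 0.2800, 0.1600)
After 2 days: (0.2384, 0.2784, 0.1936, 0.2896)
P(in Surplus after 2 days) = 0.2384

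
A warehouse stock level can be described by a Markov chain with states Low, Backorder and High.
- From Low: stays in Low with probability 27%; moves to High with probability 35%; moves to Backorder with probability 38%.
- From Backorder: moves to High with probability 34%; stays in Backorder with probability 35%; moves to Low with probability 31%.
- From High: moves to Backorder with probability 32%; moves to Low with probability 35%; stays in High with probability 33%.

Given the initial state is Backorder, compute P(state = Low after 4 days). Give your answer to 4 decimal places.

0.3111

Propagate the distribution vector 4 days from Backorder.
After 0 days: (0.0000, 1.0000, 0.0000)
After 1 day: (0.3100, 0.3500, 0.3400)
After 2 days: (0.3112, 0.3491, 0.3397)
After 3 days: (0.3111, 0.3491, 0.3397)
After 4 days: (0.3111, 0.3491, 0.3397)
P(in Low after 4 days) = 0.3111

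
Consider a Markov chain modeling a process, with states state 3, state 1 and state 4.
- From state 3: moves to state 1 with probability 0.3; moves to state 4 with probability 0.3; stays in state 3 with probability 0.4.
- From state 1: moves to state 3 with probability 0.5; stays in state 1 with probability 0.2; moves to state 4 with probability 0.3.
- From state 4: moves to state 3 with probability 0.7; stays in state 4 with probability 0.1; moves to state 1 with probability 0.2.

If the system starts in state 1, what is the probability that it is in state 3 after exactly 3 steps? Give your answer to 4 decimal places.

Propagate the distribution vector 3 steps from state 1.
After 0 steps: (0.0000, 1.0000, 0.0000)
After 1 step: (0.5000, 0.2000, 0.3000)
After 2 steps: (0.5100, 0.2500, 0.2400)
After 3 steps: (0.4970, 0.2510, 0.2520)
P(in state 3 after 3 steps) = 0.4970

0.4970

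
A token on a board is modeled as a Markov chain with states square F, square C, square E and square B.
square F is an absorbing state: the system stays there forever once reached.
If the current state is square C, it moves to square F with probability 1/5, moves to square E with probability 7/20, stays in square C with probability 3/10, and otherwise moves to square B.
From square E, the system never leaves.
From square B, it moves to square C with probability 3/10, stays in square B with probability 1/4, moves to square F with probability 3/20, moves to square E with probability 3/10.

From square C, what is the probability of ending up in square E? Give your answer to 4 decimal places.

Let h(s) be the probability of absorption at square E starting from transient state s. Then h(square E) = 1 and h(square F) = 0. By first-step analysis:
h(square C) = 0.2·0 + 0.3·h(square C) + 0.35·1 + 0.15·h(square B)
h(square B) = 0.15·0 + 0.3·h(square C) + 0.3·1 + 0.25·h(square B)
Solving: h(square C) = 0.6406, h(square B) = 0.6563.
Starting from square C, the probability is 0.6406.

0.6406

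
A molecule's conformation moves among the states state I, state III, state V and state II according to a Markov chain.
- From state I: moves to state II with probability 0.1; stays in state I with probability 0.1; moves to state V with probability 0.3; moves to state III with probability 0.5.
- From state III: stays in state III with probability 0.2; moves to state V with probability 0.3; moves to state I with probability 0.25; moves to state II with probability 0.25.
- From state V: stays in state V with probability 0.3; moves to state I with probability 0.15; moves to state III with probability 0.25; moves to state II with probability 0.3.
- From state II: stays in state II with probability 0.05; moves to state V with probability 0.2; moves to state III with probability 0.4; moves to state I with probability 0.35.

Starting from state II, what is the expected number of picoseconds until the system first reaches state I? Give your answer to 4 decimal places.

3.7213

Let t(s) be the expected number of picoseconds to first reach state I from state s, with t(state I) = 0. Conditioning on the first picosecond:
t(state III) = 1 + 0.2·t(state III) + 0.3·t(state V) + 0.25·t(state II)
t(state V) = 1 + 0.25·t(state III) + 0.3·t(state V) + 0.3·t(state II)
t(state II) = 1 + 0.4·t(state III) + 0.2·t(state V) + 0.05·t(state II)
Solving: t(state III) = 4.0952, t(state V) = 4.4860, t(state II) = 3.7213.
Expected picoseconds from state II to state I: 3.7213.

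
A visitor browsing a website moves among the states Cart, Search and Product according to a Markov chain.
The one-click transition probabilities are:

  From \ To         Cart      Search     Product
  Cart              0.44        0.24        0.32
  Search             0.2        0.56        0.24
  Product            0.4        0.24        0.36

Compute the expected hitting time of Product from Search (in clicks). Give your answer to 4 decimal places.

Let t(s) be the expected number of clicks to first reach Product from state s, with t(Product) = 0. Conditioning on the first click:
t(Cart) = 1 + 0.44·t(Cart) + 0.24·t(Search)
t(Search) = 1 + 0.2·t(Cart) + 0.56·t(Search)
Solving: t(Cart) = 3.4274, t(Search) = 3.8306.
Expected clicks from Search to Product: 3.8306.

3.8306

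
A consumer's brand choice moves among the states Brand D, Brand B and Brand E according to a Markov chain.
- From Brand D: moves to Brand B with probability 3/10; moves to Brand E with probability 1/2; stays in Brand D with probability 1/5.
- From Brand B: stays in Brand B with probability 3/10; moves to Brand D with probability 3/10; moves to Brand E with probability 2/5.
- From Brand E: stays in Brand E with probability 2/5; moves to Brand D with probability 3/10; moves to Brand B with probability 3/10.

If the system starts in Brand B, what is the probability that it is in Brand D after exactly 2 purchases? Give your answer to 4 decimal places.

Sum over the intermediate state after 1 purchase:
P = P(Brand B→Brand D)·P(Brand D→Brand D) + P(Brand B→Brand B)·P(Brand B→Brand D) + P(Brand B→Brand E)·P(Brand E→Brand D)
  = 0.3×0.2 + 0.3×0.3 + 0.4×0.3
  = 0.0600 + 0.0900 + 0.1200 = 0.2700

0.2700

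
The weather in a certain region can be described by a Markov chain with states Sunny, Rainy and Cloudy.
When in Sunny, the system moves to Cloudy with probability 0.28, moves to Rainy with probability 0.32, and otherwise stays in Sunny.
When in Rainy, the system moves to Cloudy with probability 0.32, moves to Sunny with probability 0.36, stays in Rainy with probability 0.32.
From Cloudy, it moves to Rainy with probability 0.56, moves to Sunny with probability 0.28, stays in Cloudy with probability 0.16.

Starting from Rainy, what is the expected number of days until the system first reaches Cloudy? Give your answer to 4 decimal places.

Let t(s) be the expected number of days to first reach Cloudy from state s, with t(Cloudy) = 0. Conditioning on the first day:
t(Sunny) = 1 + 0.4·t(Sunny) + 0.32·t(Rainy)
t(Rainy) = 1 + 0.36·t(Sunny) + 0.32·t(Rainy)
Solving: t(Sunny) = 3.4153, t(Rainy) = 3.2787.
Expected days from Rainy to Cloudy: 3.2787.

3.2787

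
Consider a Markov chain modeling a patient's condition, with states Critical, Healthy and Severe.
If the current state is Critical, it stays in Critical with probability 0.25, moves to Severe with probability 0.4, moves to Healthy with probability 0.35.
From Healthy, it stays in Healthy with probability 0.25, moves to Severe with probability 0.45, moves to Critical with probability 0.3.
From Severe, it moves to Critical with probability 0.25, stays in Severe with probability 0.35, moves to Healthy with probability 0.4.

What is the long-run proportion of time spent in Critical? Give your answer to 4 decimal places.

0.2668

Let the stationary distribution be π with π = πP and π_1 + π_2 + π_3 = 1.
π_1 = 0.25·π_1 + 0.3·π_2 + 0.25·π_3
π_2 = 0.35·π_1 + 0.25·π_2 + 0.4·π_3
Solving with the normalization constraint gives π = (0.2668, 0.3362, 0.3970).
So the stationary probability of Critical is 0.2668.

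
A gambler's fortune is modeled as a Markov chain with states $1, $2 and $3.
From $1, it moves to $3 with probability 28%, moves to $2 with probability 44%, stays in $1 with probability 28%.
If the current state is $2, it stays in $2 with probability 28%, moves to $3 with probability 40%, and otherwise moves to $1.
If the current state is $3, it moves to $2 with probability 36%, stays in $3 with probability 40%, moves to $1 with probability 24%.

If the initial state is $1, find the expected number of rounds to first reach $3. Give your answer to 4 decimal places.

3.0720

Let t(s) be the expected number of rounds to first reach $3 from state s, with t($3) = 0. Conditioning on the first round:
t($1) = 1 + 0.28·t($1) + 0.44·t($2)
t($2) = 1 + 0.32·t($1) + 0.28·t($2)
Solving: t($1) = 3.0720, t($2) = 2.7542.
Expected rounds from $1 to $3: 3.0720.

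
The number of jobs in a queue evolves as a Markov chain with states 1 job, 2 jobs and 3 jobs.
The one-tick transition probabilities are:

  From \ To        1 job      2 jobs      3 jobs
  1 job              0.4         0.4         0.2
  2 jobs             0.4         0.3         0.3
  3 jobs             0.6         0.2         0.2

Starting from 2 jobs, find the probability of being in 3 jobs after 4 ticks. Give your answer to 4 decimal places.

Propagate the distribution vector 4 ticks from 2 jobs.
After 0 ticks: (0.0000, 1.0000, 0.0000)
After 1 tick: (0.4000, 0.3000, 0.3000)
After 2 ticks: (0.4600, 0.3100, 0.2300)
After 3 ticks: (0.4460, 0.3230, 0.2310)
After 4 ticks: (0.4462, 0.3215, 0.2323)
P(in 3 jobs after 4 ticks) = 0.2323

0.2323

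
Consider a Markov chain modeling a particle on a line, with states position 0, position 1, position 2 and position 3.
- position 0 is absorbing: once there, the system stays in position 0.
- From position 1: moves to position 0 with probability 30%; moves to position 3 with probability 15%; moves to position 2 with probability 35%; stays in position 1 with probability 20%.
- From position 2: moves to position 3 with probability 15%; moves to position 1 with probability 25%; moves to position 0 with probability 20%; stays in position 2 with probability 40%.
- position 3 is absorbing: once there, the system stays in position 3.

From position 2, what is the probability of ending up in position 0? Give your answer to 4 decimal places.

Let h(s) be the probability of absorption at position 0 starting from transient state s. Then h(position 0) = 1 and h(position 3) = 0. By first-step analysis:
h(position 1) = 0.3·1 + 0.2·h(position 1) + 0.35·h(position 2) + 0.15·0
h(position 2) = 0.2·1 + 0.25·h(position 1) + 0.4·h(position 2) + 0.15·0
Solving: h(position 1) = 0.6369, h(position 2) = 0.5987.
Starting from position 2, the probability is 0.5987.

0.5987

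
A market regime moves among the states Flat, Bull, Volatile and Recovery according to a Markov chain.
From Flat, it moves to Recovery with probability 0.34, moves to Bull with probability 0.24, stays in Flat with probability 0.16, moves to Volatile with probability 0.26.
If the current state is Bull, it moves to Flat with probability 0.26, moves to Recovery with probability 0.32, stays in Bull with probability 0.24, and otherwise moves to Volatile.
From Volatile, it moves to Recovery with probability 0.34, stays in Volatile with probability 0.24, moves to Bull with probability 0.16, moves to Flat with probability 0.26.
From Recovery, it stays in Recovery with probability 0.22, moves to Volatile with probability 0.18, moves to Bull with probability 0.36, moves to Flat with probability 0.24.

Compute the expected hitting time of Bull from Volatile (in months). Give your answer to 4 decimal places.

Let t(s) be the expected number of months to first reach Bull from state s, with t(Bull) = 0. Conditioning on the first month:
t(Flat) = 1 + 0.16·t(Flat) + 0.26·t(Volatile) + 0.34·t(Recovery)
t(Volatile) = 1 + 0.26·t(Flat) + 0.24·t(Volatile) + 0.34·t(Recovery)
t(Recovery) = 1 + 0.24·t(Flat) + 0.18·t(Volatile) + 0.22·t(Recovery)
Solving: t(Flat) = 3.8769, t(Volatile) = 4.1809, t(Recovery) = 3.4398.
Expected months from Volatile to Bull: 4.1809.

4.1809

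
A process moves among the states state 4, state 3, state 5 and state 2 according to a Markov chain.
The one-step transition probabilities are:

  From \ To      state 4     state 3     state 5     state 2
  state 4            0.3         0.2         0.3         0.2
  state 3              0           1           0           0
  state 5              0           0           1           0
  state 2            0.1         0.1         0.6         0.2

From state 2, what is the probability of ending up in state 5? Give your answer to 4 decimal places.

0.8333

Let h(s) be the probability of absorption at state 5 starting from transient state s. Then h(state 5) = 1 and h(state 3) = 0. By first-step analysis:
h(state 4) = 0.3·h(state 4) + 0.2·0 + 0.3·1 + 0.2·h(state 2)
h(state 2) = 0.1·h(state 4) + 0.1·0 + 0.6·1 + 0.2·h(state 2)
Solving: h(state 4) = 0.6667, h(state 2) = 0.8333.
Starting from state 2, the probability is 0.8333.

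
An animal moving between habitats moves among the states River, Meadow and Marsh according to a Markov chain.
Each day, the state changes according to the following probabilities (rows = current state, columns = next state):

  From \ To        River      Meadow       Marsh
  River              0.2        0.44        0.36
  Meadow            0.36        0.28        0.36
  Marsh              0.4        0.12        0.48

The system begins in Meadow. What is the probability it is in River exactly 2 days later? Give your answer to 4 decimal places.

0.3168

Sum over the intermediate state after 1 day:
P = P(Meadow→River)·P(River→River) + P(Meadow→Meadow)·P(Meadow→River) + P(Meadow→Marsh)·P(Marsh→River)
  = 0.36×0.2 + 0.28×0.36 + 0.36×0.4
  = 0.0720 + 0.1008 + 0.1440 = 0.3168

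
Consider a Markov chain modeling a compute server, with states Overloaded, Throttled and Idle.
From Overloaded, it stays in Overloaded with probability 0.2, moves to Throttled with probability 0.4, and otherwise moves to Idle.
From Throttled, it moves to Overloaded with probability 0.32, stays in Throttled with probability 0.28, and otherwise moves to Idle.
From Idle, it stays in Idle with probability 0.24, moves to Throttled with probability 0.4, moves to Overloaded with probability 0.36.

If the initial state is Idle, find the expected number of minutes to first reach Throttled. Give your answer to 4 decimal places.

2.5000

Let t(s) be the expected number of minutes to first reach Throttled from state s, with t(Throttled) = 0. Conditioning on the first minute:
t(Overloaded) = 1 + 0.2·t(Overloaded) + 0.4·t(Idle)
t(Idle) = 1 + 0.36·t(Overloaded) + 0.24·t(Idle)
Solving: t(Overloaded) = 2.5000, t(Idle) = 2.5000.
Expected minutes from Idle to Throttled: 2.5000.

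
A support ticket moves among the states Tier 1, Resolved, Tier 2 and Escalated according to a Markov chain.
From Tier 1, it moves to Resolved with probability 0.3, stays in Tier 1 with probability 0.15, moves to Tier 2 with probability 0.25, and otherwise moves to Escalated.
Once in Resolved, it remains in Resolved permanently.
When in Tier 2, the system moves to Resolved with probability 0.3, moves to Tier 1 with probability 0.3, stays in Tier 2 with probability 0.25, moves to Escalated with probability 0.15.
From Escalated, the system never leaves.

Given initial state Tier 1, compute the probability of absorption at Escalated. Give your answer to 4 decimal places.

Let h(s) be the probability of absorption at Escalated starting from transient state s. Then h(Escalated) = 1 and h(Resolved) = 0. By first-step analysis:
h(Tier 1) = 0.15·h(Tier 1) + 0.3·0 + 0.25·h(Tier 2) + 0.3·1
h(Tier 2) = 0.3·h(Tier 1) + 0.3·0 + 0.25·h(Tier 2) + 0.15·1
Solving: h(Tier 1) = 0.4667, h(Tier 2) = 0.3867.
Starting from Tier 1, the probability is 0.4667.

0.4667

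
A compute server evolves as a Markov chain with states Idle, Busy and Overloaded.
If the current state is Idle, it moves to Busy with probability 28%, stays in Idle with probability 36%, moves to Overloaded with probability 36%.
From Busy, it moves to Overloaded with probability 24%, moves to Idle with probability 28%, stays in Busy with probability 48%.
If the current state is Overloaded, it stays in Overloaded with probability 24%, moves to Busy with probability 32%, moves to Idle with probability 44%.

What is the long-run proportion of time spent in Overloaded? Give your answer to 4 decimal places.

Let the stationary distribution be π with π = πP and π_1 + π_2 + π_3 = 1.
π_1 = 0.36·π_1 + 0.28·π_2 + 0.44·π_3
π_2 = 0.28·π_1 + 0.48·π_2 + 0.32·π_3
Solving with the normalization constraint gives π = (0.3535, 0.3641, 0.2824).
So the stationary probability of Overloaded is 0.2824.

0.2824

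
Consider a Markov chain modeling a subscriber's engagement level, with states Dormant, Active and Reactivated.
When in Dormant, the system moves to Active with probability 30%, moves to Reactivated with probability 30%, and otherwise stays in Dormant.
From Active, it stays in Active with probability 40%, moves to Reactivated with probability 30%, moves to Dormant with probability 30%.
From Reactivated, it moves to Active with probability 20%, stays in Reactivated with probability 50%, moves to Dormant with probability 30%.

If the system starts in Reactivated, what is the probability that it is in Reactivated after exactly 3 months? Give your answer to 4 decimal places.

Propagate the distribution vector 3 months from Reactivated.
After 0 months: (0.0000, 0.0000, 1.0000)
After 1 month: (0.3000, 0.2000, 0.5000)
After 2 months: (0.3300, 0.2700, 0.4000)
After 3 months: (0.3330, 0.2870, 0.3800)
P(in Reactivated after 3 months) = 0.3800

0.3800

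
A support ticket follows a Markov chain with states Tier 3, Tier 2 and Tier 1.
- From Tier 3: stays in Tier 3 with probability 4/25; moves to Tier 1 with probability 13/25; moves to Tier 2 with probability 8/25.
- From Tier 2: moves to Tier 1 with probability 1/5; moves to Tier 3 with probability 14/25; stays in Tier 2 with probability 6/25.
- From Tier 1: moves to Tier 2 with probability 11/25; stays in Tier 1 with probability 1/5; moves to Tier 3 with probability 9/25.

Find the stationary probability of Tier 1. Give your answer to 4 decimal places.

0.3137

Let the stationary distribution be π with π = πP and π_1 + π_2 + π_3 = 1.
π_1 = 0.16·π_1 + 0.56·π_2 + 0.36·π_3
π_2 = 0.32·π_1 + 0.24·π_2 + 0.44·π_3
Solving with the normalization constraint gives π = (0.3552, 0.3311, 0.3137).
So the stationary probability of Tier 1 is 0.3137.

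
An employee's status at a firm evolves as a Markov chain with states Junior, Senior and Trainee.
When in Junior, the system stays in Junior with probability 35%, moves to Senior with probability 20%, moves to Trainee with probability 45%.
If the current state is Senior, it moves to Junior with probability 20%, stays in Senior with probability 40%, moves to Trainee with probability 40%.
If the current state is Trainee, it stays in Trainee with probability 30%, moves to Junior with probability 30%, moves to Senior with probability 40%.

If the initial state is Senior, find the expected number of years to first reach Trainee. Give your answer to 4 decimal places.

2.4286

Let t(s) be the expected number of years to first reach Trainee from state s, with t(Trainee) = 0. Conditioning on the first year:
t(Junior) = 1 + 0.35·t(Junior) + 0.2·t(Senior)
t(Senior) = 1 + 0.2·t(Junior) + 0.4·t(Senior)
Solving: t(Junior) = 2.2857, t(Senior) = 2.4286.
Expected years from Senior to Trainee: 2.4286.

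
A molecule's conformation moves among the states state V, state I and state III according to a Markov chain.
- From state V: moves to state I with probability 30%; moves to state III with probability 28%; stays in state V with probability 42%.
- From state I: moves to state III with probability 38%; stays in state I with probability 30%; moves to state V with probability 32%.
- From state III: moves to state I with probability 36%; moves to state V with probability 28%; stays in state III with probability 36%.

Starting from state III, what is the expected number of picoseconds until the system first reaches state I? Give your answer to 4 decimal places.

Let t(s) be the expected number of picoseconds to first reach state I from state s, with t(state I) = 0. Conditioning on the first picosecond:
t(state V) = 1 + 0.42·t(state V) + 0.28·t(state III)
t(state III) = 1 + 0.28·t(state V) + 0.36·t(state III)
Solving: t(state V) = 3.1421, t(state III) = 2.9372.
Expected picoseconds from state III to state I: 2.9372.

2.9372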